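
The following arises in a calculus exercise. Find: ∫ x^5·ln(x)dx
By parts: u=ln(x), dv=x^5 dx
du=1/x dx, v=x^6/6
=x^6·ln(x)/6 - ∫ x^5/6 dx
=x^6·ln(x)/6 - x^6/36 + C

Answer: x^6(ln(x)/6 - 1/36) + C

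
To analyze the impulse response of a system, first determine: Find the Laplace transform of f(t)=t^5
L{t^n} = n!/s^(n+1)
L{t^5} = 5!/s^6 = 120/s^6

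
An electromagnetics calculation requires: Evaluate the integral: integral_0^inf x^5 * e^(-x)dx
This is a Gamma integral. Substitute u=1x:
integral_0^inf x^5 * e^(-x) dx=(1/1^6) integral_0^inf u^5 * e^(-u) du
=Gamma(6)/1^6=5!/1^6=120/1

Answer: 120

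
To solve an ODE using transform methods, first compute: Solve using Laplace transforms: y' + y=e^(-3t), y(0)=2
Take L: sY - 2+Y = 1/(s+3)
Y(s+1) = 1/(s+3)+2
Y = 1/((s+3)(s+1))+2/(s+1)
Partial fractions: 1/((s+3)(s+1)) = -(1/2)/(s+3)+(1/2)/(s+1)
So Y = -(1/2)/(s+3)+(5/2)/(s+1)
Inverse Laplace transform (L^(-1){1/(s+3)} = e^(-3t), L^(-1){1/(s+1)} = e^(-t)):

Answer: y(t) = (-1/2)·e^(-3t)+(5/2)·e^(-t)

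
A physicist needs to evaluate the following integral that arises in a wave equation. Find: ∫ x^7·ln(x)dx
By parts: u=ln(x), dv=x^7 dx
du=1/x dx, v=x^8/8
=x^8·ln(x)/8 - ∫ x^7/8 dx
=x^8·ln(x)/8 - x^8/64 + C

Answer: x^8(ln(x)/8 - 1/64) + C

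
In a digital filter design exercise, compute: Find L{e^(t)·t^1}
First shifting: L{e^(at)f(t)} = F(s-a)
L{t^1} = 1/s^2
Shift s → s-1: 1/(s-1)^2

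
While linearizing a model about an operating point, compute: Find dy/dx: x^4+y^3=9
Differentiate: 4x^3 + 3y^2·(dy/dx) = 0
dy/dx = -4x^3/(3y^2)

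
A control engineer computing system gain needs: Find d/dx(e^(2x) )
Chain rule: d/dx[e^u] = e^u · u' where u = 2x
u' = 2

Answer: 2·e^(2x)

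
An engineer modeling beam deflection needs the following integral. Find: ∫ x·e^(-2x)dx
Integration by parts: u=x, dv=e^(-2x) dx
du=dx, v=e^(-2x)/(-2)
=x·e^(-2x)/(-2) - ∫ e^(-2x)/(-2) dx
=x·e^(-2x)/(-2) - e^(-2x)/4+C

Answer: e^(-2x)(x/(-2)-1/4)+C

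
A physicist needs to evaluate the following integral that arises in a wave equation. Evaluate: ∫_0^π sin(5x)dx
Antiderivative: -cos(5x)/5
Evaluate at bounds: [-cos(5·π)/5] - [-cos(5·0)/5]
=(-(-1)+(1))/5=2/5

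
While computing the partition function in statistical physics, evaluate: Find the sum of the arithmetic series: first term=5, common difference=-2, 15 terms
Last term: a_n = 5+(15-1)·-2 = -23
Sum = n(a_1+a_n)/2 = 15(5+(-23))/2 = -135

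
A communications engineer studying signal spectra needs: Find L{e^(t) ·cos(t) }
First shifting: L{e^(at)f(t)}=F(s-a)
L{cos(t)}=s/(s² + 1)
Shift: (s-1)/((s-1)² + 1)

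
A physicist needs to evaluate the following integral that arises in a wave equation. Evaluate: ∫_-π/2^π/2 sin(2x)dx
Antiderivative: -cos(2x)/2
Evaluate at bounds: [-cos(2·π/2)/2] - [-cos(2·-π/2)/2]
= (-(-1) + (-1))/2 = 0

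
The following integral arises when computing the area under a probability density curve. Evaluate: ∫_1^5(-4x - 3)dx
Step 1: Find antiderivative F(x)=-2x^2 - 3x
Step 2: F(5) - F(1)=-65 - (-5)=-60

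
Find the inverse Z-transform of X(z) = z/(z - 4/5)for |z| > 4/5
Standard pair: z/(z-a) <-> a^n * u[n] for causal signals
With a=4/5: x[n]=(4/5)^n * u[n]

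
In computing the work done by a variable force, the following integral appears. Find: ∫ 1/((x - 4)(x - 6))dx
Partial fractions: 1/((x-4)(x-6))=A/(x-4)+B/(x-6)
A=-1/2, B=1/2
∫ [-1/2· 1/(x-4)+1/2· 1/(x-6)] dx
=(1/2)[ln|x-6| - ln|x-4|]+C

Answer: (1/2)·ln|(x-6)/(x-4)|+C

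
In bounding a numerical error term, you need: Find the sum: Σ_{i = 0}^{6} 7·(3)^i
Geometric series: S = a(1 - r^n)/(1 - r)
a = 7, r = 3, n = 7
S = 7(1 - 2187)/-2 = 7651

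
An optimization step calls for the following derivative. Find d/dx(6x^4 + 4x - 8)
Power rule: d/dx(ax^n) = n·a·x^(n-1)
Term by term: 24·x^3+4

Answer: 24x^3+4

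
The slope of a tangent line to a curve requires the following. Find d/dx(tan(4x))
Chain rule: d/dx[tan(u)] = sec²(u)·u' where u = 4x
u' = 4

Answer: 4·sec²(4x)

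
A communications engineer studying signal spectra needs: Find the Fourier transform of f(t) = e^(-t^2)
The Fourier transform of a Gaussian e^(-t^2) is sqrt(pi) * e^(-omega^2/4).
With a=1: F(omega)=sqrt(pi) * e^(-omega^2/4)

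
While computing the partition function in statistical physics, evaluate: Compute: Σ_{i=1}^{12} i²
Using formula: Σ i^2 = n(n + 1)(2n + 1)/6 = 12·13·25/6 = 650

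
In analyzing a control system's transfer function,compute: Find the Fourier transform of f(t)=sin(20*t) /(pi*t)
sin(W * t)/(pi * t)=(W/pi) * sinc(W * t/pi) is the impulse response of the ideal low-pass filter with cutoff W (here W=20).
Its Fourier transform is a rectangular function:
F(omega)=1 for |omega| < 20, 0 otherwise

Answer: rect(omega/40) [i.e., 1 for |omega| < 20, 0 otherwise]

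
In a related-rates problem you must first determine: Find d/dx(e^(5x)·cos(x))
Product rule: (fg)'=f'g + fg'
f=e^(5x), f'=5·e^(5x)
g=cos(x), g'=-sin(x)

Answer: 5·e^(5x)·cos(x) - e^(5x)·sin(x)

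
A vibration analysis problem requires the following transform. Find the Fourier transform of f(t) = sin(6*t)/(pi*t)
sin(W * t)/(pi * t)=(W/pi) * sinc(W * t/pi) is the impulse response of the ideal low-pass filter with cutoff W (here W=6).
Its Fourier transform is a rectangular function:
F(omega)=1 for |omega| < 6, 0 otherwise

Answer: rect(omega/12) [i.e., 1 for |omega| < 6, 0 otherwise]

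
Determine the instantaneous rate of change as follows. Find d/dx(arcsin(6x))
d/dx[arcsin(u)] = u'/√(1-u²), u = 6x, u' = 6

Answer: 6/√(1-36x²)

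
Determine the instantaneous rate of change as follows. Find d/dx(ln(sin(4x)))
Chain rule: d/dx[ln(u)]=u'/u where u=sin(4x)
u'=4cos(4x)

Answer: (4cos(4x))/(sin(4x))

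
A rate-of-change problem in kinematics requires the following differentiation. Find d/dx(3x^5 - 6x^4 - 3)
Power rule: d/dx(ax^n) = n·a·x^(n-1)
Term by term: 15·x^4 - 24·x^3

Answer: 15x^4 - 24x^3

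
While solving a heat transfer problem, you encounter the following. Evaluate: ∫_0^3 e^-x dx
Antiderivative: -e^-x
Evaluate: -(e^-3 - 1)

Answer: (e^-3 - 1)/(-1)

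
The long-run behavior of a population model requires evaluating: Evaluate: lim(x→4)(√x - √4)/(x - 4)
Multiply by conjugate (√x+√4)/(√x+√4):
= (x - 4)/((x - 4)(√x+√4)) = 1/(√x+√4)
As x → 4: 1/(2√4)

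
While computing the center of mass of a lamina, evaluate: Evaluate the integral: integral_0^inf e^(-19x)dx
integral_0^inf e^(-19x) dx=[-1/19 * e^(-19x)]_0^inf
=0 - (-1/19)=1/19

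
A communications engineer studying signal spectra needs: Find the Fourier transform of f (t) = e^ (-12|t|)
Using the standard pair: F{e^(-a|t|)}=2a/(a^2+omega^2)
With a=12: F(omega)=24/(144+omega^2)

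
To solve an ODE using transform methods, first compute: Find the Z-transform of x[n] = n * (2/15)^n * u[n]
Using the property Z{n * a^n * u[n]}=az/(z-a)^2
With a=2/15: X(z)=(2/15)z/(z - 2/15)^2, |z| > 2/15

Answer: (2/15)z/(z - 2/15)^2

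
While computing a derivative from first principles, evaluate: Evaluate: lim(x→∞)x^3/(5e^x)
Apply L'Hôpital 3 times (∞/∞ each time):
Eventually get 3!/(5e^x) → 0

Answer: 0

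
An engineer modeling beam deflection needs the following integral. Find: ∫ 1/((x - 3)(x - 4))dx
Partial fractions: 1/((x-3)(x-4)) = A/(x-3)+B/(x-4)
A = -1, B = 1
∫ [-1· 1/(x-3)+1· 1/(x-4)] dx
= (1)[ln|x-4| - ln|x-3|]+C

Answer: ln|(x-4)/(x-3)|+C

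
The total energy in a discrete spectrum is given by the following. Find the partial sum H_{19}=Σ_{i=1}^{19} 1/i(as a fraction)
H_19=1 + 1/2 + 1/3 + ... + 1/19
=275295799/77597520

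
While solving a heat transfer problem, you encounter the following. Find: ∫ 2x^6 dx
Using power rule: ∫ 2x^6 dx=2/7 x^7+C=(2/7)x^7+C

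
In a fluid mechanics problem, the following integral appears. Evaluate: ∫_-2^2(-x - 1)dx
Step 1: Find antiderivative F(x)=(-1/2)x^2 - x
Step 2: F(2) - F(-2)=-4 - (0)=-4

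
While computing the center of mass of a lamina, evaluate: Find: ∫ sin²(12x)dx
Using identity sin²(u)=(1 - cos(2u))/2:
∫ (1 - cos(24x))/2 dx=x/2 - sin(24x)/48+C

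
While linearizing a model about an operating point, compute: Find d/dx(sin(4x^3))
Chain rule: d/dx[sin(u)]=cos(u)·u' where u=4x^3
u'=12x^2

Answer: 12x^2·cos(4x^3)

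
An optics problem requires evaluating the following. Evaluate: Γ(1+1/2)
Γ(n+1/2)=(2n)!√π/(4^n·n!)
=2√π/(4·1)=(1/2)·√π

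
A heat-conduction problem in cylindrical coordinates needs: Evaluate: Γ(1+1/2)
Γ(n + 1/2)=(2n)!√π/(4^n·n!)
=2√π/(4·1)=(1/2)·√π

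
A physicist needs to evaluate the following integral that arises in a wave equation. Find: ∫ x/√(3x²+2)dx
Let u=3x² + 2, du=6x dx
∫ (1/6)·u^(-1/2) du=√u/3 + C

Answer: √(3x² + 2)/3 + C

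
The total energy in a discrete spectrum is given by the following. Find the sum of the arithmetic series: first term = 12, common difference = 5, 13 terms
Last term: a_n=12 + (13 - 1)·5=72
Sum=n(a_1 + a_n)/2=13(12 + 72)/2=546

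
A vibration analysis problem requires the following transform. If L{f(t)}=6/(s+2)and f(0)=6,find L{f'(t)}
L{f'(t)} = s·F(s) - f(0) = 6s/(s+2)-6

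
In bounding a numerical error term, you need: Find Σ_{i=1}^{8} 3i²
= 3·n(n + 1)(2n + 1)/6 = 3·8·9·17/6 = 612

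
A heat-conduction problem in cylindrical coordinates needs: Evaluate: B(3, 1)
B(x,y)=Γ(x)Γ(y)/Γ(x+y)=(x-1)!(y-1)!/(x+y-1)!
B(3,1)=2!·0!/3!=1/3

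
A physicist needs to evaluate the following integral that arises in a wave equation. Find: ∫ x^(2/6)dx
Power rule: ∫ x^(1/3) dx = x^(4/3)/(4/3)+C

Answer: (3/4)·x^(4/3)+C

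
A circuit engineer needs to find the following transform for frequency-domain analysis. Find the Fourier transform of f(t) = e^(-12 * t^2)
The Fourier transform of a Gaussian e^(-a * t^2) is sqrt(pi/a) * e^(-omega^2/(4a)).
With a=12: F(omega)=sqrt(pi/12) * e^(-omega^2/48)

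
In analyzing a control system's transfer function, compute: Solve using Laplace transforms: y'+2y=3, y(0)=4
Take L of both sides: sY(s) - 4 + 2Y(s) = 3/s
Y(s)(s + 2) = 3/s + 4
Y(s) = 3/(s(s + 2)) + 4/(s + 2)
Partial fractions: 3/(s(s + 2)) = (3/2)/s - (3/2)/(s + 2)
So Y(s) = (3/2)/s + (5/2)/(s + 2)
Inverse transform (L^(-1){1/s} = 1, L^(-1){1/(s + 2)} = e^(-2t)):

Answer: y(t) = 3/2 + (5/2)·e^(-2t)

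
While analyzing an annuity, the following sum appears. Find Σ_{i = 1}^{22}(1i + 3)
=1·Σ i+3·22=1·253+66=319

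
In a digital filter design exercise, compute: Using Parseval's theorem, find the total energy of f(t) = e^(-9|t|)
Parseval's theorem: E=integral |f(t)|^2 dt=(1/2pi) integral |F(omega)|^2 domega
E=integral_{-inf}^{inf} e^(-18|t|) dt=2*integral_0^inf e^(-18t) dt=2/(2*9)=1/9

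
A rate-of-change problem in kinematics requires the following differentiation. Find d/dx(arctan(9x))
d/dx[arctan(u)]=u'/(1 + u²), u=9x, u'=9

Answer: 9/(1 + 81x²)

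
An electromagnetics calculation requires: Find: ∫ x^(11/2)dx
Power rule: ∫ x^(11/2) dx=x^(13/2)/(13/2)+C

Answer: (2/13)·x^(13/2)+C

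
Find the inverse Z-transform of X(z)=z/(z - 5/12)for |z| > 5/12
Standard pair: z/(z-a) <-> a^n * u[n] for causal signals
With a = 5/12: x[n] = (5/12)^n * u[n]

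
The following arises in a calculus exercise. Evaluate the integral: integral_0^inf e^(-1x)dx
integral_0^inf e^(-1x) dx = [-1/1 * e^(-1x)]_0^inf
= 0 - (-1/1) = 1/1

Answer: 1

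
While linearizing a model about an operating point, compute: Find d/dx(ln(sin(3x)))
Chain rule: d/dx[ln(u)]=u'/u where u=sin(3x)
u'=3cos(3x)

Answer: (3cos(3x))/(sin(3x))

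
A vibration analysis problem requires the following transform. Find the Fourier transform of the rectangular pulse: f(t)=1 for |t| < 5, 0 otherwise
F(omega)=integral from -5 to 5 of e^(-j * omega * t) dt
=2 * sin(5 * omega)/omega=10 * sinc(5 * omega/pi)

Answer: 2 * sin(5 * omega)/omega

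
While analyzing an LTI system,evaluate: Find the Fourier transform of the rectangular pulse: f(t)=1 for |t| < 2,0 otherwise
F(omega)=integral from -2 to 2 of e^(-j * omega * t) dt
=2 * sin(2 * omega)/omega=4 * sinc(2 * omega/pi)

Answer: 2 * sin(2 * omega)/omega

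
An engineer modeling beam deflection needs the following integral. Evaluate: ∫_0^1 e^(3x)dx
Antiderivative: (1/3)e^(3x)
Evaluate: (1/3)(e^3-1)

Answer: (e^3-1)/3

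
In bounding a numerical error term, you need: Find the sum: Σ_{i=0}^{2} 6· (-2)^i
Geometric series: S=a(1 - r^n)/(1 - r)
a=6, r=-2, n=3
S=6(1+8)/3=18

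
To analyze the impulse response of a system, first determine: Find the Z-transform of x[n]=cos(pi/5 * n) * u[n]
Z{cos(w0 * n) * u[n]}=z(z - cos(w0))/(z^2-2z * cos(w0)+1)
With w0=pi/5: X(z)=z(z - cos(pi/5))/(z^2-2z * cos(pi/5)+1)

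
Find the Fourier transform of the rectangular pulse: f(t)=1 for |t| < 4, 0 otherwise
F(omega) = integral from -4 to 4 of e^(-j*omega*t) dt
= 2*sin(4*omega)/omega = 8*sinc(4*omega/pi)

Answer: 2*sin(4*omega)/omega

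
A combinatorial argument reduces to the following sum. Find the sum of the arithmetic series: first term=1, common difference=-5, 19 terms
Last term: a_n = 1 + (19 - 1)·-5 = -89
Sum = n(a_1 + a_n)/2 = 19(1 + (-89))/2 = -836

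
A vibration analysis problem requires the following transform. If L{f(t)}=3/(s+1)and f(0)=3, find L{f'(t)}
L{f'(t)}=s·F(s) - f(0)=3s/(s + 1) - 3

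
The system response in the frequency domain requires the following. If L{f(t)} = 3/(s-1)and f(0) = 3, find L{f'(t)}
L{f'(t)}=s·F(s) - f(0)=3s/(s-1) - 3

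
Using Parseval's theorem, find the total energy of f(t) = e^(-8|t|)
Parseval's theorem: E = integral |f(t)|^2 dt = (1/2pi) integral |F(omega)|^2 domega
E = integral_{-inf}^{inf} e^(-16|t|) dt = 2 * integral_0^inf e^(-16t) dt = 2/(2 * 8) = 1/8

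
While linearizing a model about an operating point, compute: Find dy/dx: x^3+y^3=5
Differentiate: 3x^2 + 3y^2·(dy/dx) = 0
dy/dx = -3x^2/(3y^2)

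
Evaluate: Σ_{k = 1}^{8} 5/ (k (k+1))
Partial fractions: 5/(k(k + 1)) = 5/k - 5/(k + 1)
Telescoping sum: 5(1 - 1/9) = 5·8/9

Answer: 40/9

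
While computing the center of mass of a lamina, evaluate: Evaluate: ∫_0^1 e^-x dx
Antiderivative: -e^-x
Evaluate: -(e^-1 - 1)

Answer: (e^-1 - 1)/(-1)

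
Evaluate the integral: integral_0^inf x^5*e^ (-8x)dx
This is a Gamma integral. Substitute u = 8x (du = 8 dx):
integral_0^inf x^5*e^(-8x) dx = (1/8^6) integral_0^inf u^5*e^(-u) du
= Gamma(6)/8^6 = 5!/8^6 = 120/262144

Answer: 15/32768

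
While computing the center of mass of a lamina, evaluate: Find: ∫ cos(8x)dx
Using substitution u=8x: ∫ cos(u) du/8=sin(u)/8+C

Answer: (1/8)sin(8x)+C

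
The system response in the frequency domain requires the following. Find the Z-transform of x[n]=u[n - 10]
Using the time-shift property: Z{u[n-10]}=z^(-10)*z/(z-1)
=z^(-9)/(z-1)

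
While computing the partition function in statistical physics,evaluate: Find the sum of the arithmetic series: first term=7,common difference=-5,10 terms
Last term: a_n=7+(10-1)·-5=-38
Sum=n(a_1+a_n)/2=10(7+(-38))/2=-155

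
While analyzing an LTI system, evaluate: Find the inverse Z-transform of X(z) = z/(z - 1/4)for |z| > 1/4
Standard pair: z/(z-a) <-> a^n * u[n] for causal signals
With a = 1/4: x[n] = (1/4)^n * u[n]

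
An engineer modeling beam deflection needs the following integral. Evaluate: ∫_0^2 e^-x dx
Antiderivative: -e^-x
Evaluate: -(e^-2-1)

Answer: (e^-2-1)/(-1)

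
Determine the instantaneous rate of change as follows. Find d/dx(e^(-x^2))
Chain rule: d/dx[e^u]=e^u · u' where u=-x^2
u'=-2x

Answer: -2x·e^(-x^2)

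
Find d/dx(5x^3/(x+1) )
Quotient rule: (f/g)' = (f'g - fg')/g²
f = 5x^3, f' = 15x^2
g = x + 1, g' = 1

Answer: (15x^2·(x + 1) - 5x^3)/(x + 1)²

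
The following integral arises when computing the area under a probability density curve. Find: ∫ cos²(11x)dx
Using identity cos²(u)=(1 + cos(2u))/2:
∫ (1 + cos(22x))/2 dx=x/2 + sin(22x)/44 + C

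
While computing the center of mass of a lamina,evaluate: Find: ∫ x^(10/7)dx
Power rule: ∫ x^(10/7) dx=x^(17/7)/(17/7) + C

Answer: (7/17)·x^(17/7) + C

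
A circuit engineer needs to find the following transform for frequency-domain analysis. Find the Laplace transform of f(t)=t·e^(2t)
L{t·e^(at)} = 1/(s-a)²
L{t·e^(2t)} = 1/(s-2)²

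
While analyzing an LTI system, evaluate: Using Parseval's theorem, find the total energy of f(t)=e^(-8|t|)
Parseval's theorem: E=integral |f(t)|^2 dt=(1/2pi) integral |F(omega)|^2 domega
E=integral_{-inf}^{inf} e^(-16|t|) dt=2 * integral_0^inf e^(-16t) dt=2/(2 * 8)=1/8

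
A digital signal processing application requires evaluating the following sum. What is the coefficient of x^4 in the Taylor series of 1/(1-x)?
1/(1-x)=Σ x^n for |x|<1
All coefficients are 1

Answer: 1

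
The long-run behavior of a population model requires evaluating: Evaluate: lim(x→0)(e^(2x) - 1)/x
L'Hôpital (0/0): lim 2e^(2x)/1 = 2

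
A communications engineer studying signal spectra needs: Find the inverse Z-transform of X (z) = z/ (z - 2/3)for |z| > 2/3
Standard pair: z/(z-a) <-> a^n*u[n] for causal signals
With a=2/3: x[n]=(2/3)^n*u[n]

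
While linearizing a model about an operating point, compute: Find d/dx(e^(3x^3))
Chain rule: d/dx[e^u] = e^u · u' where u = 3x^3
u' = 9x^2

Answer: 9x^2·e^(3x^3)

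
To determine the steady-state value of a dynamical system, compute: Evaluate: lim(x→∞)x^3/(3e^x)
Apply L'Hôpital 3 times (∞/∞ each time):
Eventually get 3!/(3e^x) → 0

Answer: 0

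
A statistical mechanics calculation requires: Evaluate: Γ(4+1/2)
Γ(n + 1/2)=(2n)!√π/(4^n·n!)
=40320√π/(256·24)=(105/16)·√π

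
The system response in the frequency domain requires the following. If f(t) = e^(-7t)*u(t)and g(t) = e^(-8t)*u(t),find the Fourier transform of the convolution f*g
By the convolution theorem: F{f*g} = F(omega)*G(omega)
F(omega) = 1/(7+j*omega), G(omega) = 1/(8+j*omega)
F{f*g} = 1/((7+j*omega)(8+j*omega))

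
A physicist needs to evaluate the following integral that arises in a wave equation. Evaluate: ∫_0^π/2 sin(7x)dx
Antiderivative: -cos(7x)/7
Evaluate at bounds: [-cos(7·π/2)/7] - [-cos(7·0)/7]
=(-(0) + (1))/7=1/7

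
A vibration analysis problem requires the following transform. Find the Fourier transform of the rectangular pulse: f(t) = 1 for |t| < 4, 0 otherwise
F(omega)=integral from -4 to 4 of e^(-j * omega * t) dt
=2 * sin(4 * omega)/omega=8 * sinc(4 * omega/pi)

Answer: 2 * sin(4 * omega)/omega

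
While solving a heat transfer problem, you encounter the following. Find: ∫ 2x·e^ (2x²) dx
Let u = 2x², du = 4x dx
∫ (1/2)e^u du = e^u/2 + C

Answer: e^(2x²)/2 + C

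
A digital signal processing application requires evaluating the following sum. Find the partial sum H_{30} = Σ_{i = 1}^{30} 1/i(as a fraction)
H_30 = 1+1/2+1/3+...+1/30
= 9304682830147/2329089562800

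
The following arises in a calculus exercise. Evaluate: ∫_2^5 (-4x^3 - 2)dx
Step 1: Find antiderivative F(x) = -x^4-2x
Step 2: F(5) - F(2) = -635 - (-20) = -615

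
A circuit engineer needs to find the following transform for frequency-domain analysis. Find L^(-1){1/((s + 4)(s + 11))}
Partial fractions: 1/((s+4)(s+11))=A/(s+4)+B/(s+11)
Cover-up: A=1/(s+11)|_{s=-4}=1/7; B=1/(s+4)|_{s=-11}=-1/7
L^(-1)=(1/7)e^(-4t) - (1/7)e^(-11t)

Answer: (1/7)(e^(-4t) - e^(-11t))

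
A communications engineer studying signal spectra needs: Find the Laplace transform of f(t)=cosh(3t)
L{cosh(at)} = s/(s²-a²)
L{cosh(3t)} = s/(s²-9)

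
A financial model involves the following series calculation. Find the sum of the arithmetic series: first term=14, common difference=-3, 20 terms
Last term: a_n = 14 + (20 - 1)·-3 = -43
Sum = n(a_1 + a_n)/2 = 20(14 + (-43))/2 = -290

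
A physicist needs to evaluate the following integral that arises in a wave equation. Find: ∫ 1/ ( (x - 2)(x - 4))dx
Partial fractions: 1/((x-2)(x-4))=A/(x-2) + B/(x-4)
A=-1/2, B=1/2
∫ [-1/2· 1/(x-2) + 1/2· 1/(x-4)] dx
=(1/2)[ln|x-4| - ln|x-2|] + C

Answer: (1/2)·ln|(x-4)/(x-2)| + C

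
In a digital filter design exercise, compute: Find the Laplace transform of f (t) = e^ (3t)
L{e^(at)}=1/(s-a)
L{e^(3t)}=1/(s-3)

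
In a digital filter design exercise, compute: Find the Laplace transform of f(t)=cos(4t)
L{cos(wt)} = s/(s²+w²)
L{cos(4t)} = s/(s²+16)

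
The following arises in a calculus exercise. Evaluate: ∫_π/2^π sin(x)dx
Antiderivative: -cos(x)
Evaluate at bounds: [-cos(1·π)/1] - [-cos(1·π/2)/1]
=(-(-1) + (0))/1=1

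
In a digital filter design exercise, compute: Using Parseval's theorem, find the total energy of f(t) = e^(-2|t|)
Parseval's theorem: E=integral |f(t)|^2 dt=(1/2pi) integral |F(omega)|^2 domega
E=integral_{-inf}^{inf} e^(-4|t|) dt=2*integral_0^inf e^(-4t) dt=2/(2*2)=1/2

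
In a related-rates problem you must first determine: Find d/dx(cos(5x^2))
Chain rule: d/dx[cos(u)]=-sin(u)·u' where u=5x^2
u'=10x

Answer: -10x·sin(5x^2)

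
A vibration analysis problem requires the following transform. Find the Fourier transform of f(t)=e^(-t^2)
The Fourier transform of a Gaussian e^(-t^2) is sqrt(pi)*e^(-omega^2/4).
With a=1: F(omega)=sqrt(pi)*e^(-omega^2/4)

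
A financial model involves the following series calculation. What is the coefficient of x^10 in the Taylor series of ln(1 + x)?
ln(1+x) = Σ (-1)^(n+1) x^n/n
Coefficient of x^10 = (-1)^11/10 = -1/10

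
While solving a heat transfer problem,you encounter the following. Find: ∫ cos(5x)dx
Using substitution u=5x: ∫ cos(u) du/5=sin(u)/5+C

Answer: (1/5)sin(5x)+C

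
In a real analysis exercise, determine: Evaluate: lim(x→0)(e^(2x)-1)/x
L'Hôpital (0/0): lim 2e^(2x)/1=2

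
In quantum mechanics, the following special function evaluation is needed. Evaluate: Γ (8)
Γ(n) = (n-1)! for positive integers
Γ(8) = 7! = 5040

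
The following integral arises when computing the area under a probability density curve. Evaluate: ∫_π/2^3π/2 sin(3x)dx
Antiderivative: -cos(3x)/3
Evaluate at bounds: [-cos(3·3π/2)/3] - [-cos(3·π/2)/3]
=(-(0) + (0))/3=0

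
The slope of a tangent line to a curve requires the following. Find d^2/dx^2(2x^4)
Apply power rule 2 times:
d^1: 8x^3
d^2: 24x^2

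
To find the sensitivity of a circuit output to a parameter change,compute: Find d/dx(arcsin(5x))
d/dx[arcsin(u)] = u'/√(1-u²), u = 5x, u' = 5

Answer: 5/√(1-25x²)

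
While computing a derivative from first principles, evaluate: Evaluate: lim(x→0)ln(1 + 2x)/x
L'Hôpital (0/0): lim 2/(1+2x) / 1=2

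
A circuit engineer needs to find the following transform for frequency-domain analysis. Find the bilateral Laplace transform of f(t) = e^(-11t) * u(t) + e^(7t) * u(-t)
For e^(-11t)*u(t): L = 1/(s + 11), Re(s) > -11
For e^(7t)*u(-t): L = -1/(s-7), Re(s) < 7
Combined: F(s) = 1/(s + 11) - 1/(s-7), -11 < Re(s) < 7

Answer: 1/(s + 11) - 1/(s-7), ROC: -11 < Re(s) < 7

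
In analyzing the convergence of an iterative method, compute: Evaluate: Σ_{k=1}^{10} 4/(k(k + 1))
Partial fractions: 4/(k(k+1)) = 4/k - 4/(k+1)
Telescoping sum: 4(1-1/11) = 4·10/11

Answer: 40/11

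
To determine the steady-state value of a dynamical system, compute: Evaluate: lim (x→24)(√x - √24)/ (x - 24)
Multiply by conjugate (√x+√24)/(√x+√24):
= (x - 24)/((x - 24)(√x+√24)) = 1/(√x+√24)
As x → 24: 1/(2√24)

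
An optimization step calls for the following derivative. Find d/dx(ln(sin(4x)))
Chain rule: d/dx[ln(u)] = u'/u where u = sin(4x)
u' = 4cos(4x)

Answer: (4cos(4x))/(sin(4x))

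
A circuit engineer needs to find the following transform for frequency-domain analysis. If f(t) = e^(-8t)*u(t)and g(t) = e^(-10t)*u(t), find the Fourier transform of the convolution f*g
By the convolution theorem: F{f * g} = F(omega) * G(omega)
F(omega) = 1/(8 + j * omega), G(omega) = 1/(10 + j * omega)
F{f * g} = 1/((8 + j * omega)(10 + j * omega))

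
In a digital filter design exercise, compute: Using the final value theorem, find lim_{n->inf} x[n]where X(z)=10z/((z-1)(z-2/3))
Final value theorem: lim x[n] = lim_{z->1} (z-1) * X(z)
(z-1) * X(z) = 10z/(z-2/3)
As z->1: 10/(1-2/3) = 10/(1/3) = 30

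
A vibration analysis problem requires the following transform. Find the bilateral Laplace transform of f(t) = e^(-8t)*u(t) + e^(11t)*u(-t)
For e^(-8t) * u(t): L=1/(s + 8), Re(s) > -8
For e^(11t) * u(-t): L=-1/(s-11), Re(s) < 11
Combined: F(s)=1/(s + 8) - 1/(s-11), -8 < Re(s) < 11

Answer: 1/(s + 8) - 1/(s-11), ROC: -8 < Re(s) < 11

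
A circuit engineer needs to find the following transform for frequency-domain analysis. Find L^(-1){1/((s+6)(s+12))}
Partial fractions: 1/((s + 6)(s + 12))=A/(s + 6) + B/(s + 12)
Cover-up: A=1/(s + 12)|_{s=-6}=1/6; B=1/(s + 6)|_{s=-12}=-1/6
L^(-1)=(1/6)e^(-6t) - (1/6)e^(-12t)

Answer: (1/6)(e^(-6t) - e^(-12t))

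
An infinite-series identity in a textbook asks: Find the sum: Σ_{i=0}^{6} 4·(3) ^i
Geometric series: S = a(1 - r^n)/(1 - r)
a = 4, r = 3, n = 7
S = 4(1-2187)/-2 = 4372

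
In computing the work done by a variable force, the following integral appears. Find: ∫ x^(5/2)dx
Power rule: ∫ x^(5/2) dx=x^(7/2)/(7/2)+C

Answer: (2/7)·x^(7/2)+C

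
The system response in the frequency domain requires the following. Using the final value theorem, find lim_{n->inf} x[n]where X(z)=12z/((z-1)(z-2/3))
Final value theorem: lim x[n]=lim_{z->1} (z-1)*X(z)
(z-1)*X(z)=12z/(z-2/3)
As z->1: 12/(1 - 2/3)=12/(1/3)=36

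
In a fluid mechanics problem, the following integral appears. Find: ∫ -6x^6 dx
Using power rule: ∫ -6x^6 dx=-6/7 x^7+C=(-6/7)x^7+C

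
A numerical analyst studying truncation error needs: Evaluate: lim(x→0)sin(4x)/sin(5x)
sin(u) ≈ u for small u:
sin(4x)/sin(5x) ≈ 4x/(5x) = 4/5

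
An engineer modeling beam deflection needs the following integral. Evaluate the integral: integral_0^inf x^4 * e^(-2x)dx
This is a Gamma integral. Substitute u=2x (du=2 dx):
integral_0^inf x^4 * e^(-2x) dx=(1/2^5) integral_0^inf u^4 * e^(-u) du
=Gamma(5)/2^5=4!/2^5=24/32

Answer: 3/4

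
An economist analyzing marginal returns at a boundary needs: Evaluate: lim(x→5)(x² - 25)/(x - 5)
Factor: (x² - 25) = (x-5)(x + 5)
Cancel (x-5): lim(x→5) (x + 5) = 10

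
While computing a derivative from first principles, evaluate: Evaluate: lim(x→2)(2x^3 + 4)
Polynomial is continuous, so substitute x=2:
2·2^3 + 4=20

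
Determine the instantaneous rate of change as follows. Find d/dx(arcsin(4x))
d/dx[arcsin(u)]=u'/√(1-u²), u=4x, u'=4

Answer: 4/√(1 - 16x²)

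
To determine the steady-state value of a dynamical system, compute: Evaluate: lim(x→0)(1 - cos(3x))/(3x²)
Using 1-cos(u) ≈ u²/2 for small u:
(1-cos(3x)) ≈ (3x)²/2 = 9x²/2
So limit = 9/(2·3) = 3/2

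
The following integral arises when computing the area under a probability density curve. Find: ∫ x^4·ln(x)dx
By parts: u=ln(x), dv=x^4 dx
du=1/x dx, v=x^5/5
=x^5·ln(x)/5 - ∫ x^4/5 dx
=x^5·ln(x)/5 - x^5/25 + C

Answer: x^5(ln(x)/5 - 1/25) + C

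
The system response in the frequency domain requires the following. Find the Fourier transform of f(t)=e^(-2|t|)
Using the standard pair: F{e^(-a|t|)} = 2a/(a^2+omega^2)
With a = 2: F(omega) = 4/(4+omega^2)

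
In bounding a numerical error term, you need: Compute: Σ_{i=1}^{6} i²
Using formula: Σ i^2=n(n + 1)(2n + 1)/6=6·7·13/6=91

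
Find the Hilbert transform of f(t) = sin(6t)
The Hilbert transform shifts each frequency component by -pi/2.
H{sin(wt)}=-cos(wt)
With w=6: H{sin(6t)}=-cos(6t)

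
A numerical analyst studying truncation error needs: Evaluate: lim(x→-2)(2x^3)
Polynomial is continuous, so substitute x = -2:
2·(-2)^3 = -16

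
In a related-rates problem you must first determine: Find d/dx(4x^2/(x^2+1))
Quotient rule: (f/g)'=(f'g - fg')/g²
f=4x^2, f'=8x
g=x^2 + 1, g'=2x

Answer: (8x·(x^2 + 1) - 8x^3)/(x^2 + 1)²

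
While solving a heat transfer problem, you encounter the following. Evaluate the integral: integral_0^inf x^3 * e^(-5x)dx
This is a Gamma integral. Substitute u = 5x (du = 5 dx):
integral_0^inf x^3 * e^(-5x) dx = (1/5^4) integral_0^inf u^3 * e^(-u) du
= Gamma(4)/5^4 = 3!/5^4 = 6/625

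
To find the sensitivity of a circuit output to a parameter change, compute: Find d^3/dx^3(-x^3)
Apply power rule 3 times:
d^1: -3x^2
d^2: -6x
d^3: -6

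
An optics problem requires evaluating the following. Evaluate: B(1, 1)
B(x,y) = Γ(x)Γ(y)/Γ(x+y) = (x-1)!(y-1)!/(x+y-1)!
B(1,1) = 0!·0!/1! = 1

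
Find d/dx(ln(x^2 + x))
Chain rule: d/dx[ln(u)]=u'/u where u=x^2 + x
u'=2x + 1

Answer: (2x + 1)/(x^2 + x)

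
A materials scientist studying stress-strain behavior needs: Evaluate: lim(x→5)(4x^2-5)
Polynomial is continuous, so substitute x=5:
4·5^2-5=95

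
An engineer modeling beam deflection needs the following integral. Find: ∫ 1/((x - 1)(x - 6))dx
Partial fractions: 1/((x-1)(x-6)) = A/(x-1)+B/(x-6)
A = -1/5, B = 1/5
∫ [-1/5· 1/(x-1)+1/5· 1/(x-6)] dx
= (1/5)[ln|x-6| - ln|x-1|]+C

Answer: (1/5)·ln|(x-6)/(x-1)|+C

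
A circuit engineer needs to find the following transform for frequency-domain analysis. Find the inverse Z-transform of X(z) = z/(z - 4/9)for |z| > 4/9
Standard pair: z/(z-a) <-> a^n*u[n] for causal signals
With a=4/9: x[n]=(4/9)^n*u[n]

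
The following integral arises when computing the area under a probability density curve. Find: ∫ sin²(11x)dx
Using identity sin²(u) = (1 - cos(2u))/2:
∫ (1 - cos(22x))/2 dx = x/2 - sin(22x)/44 + C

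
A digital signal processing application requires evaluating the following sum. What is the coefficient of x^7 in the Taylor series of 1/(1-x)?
1/(1-x)=Σ x^n for |x|<1
All coefficients are 1

Answer: 1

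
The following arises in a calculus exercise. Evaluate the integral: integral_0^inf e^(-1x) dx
integral_0^inf e^(-1x) dx = [-1/1 * e^(-1x)]_0^inf
= 0 - (-1/1) = 1/1

Answer: 1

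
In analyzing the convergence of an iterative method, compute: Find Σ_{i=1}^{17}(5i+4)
= 5·Σ i + 4·17 = 5·153 + 68 = 833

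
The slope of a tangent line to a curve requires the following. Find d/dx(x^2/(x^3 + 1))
Quotient rule: (f/g)' = (f'g - fg')/g²
f = x^2, f' = 2x
g = x^3+1, g' = 3x^2

Answer: (2x·(x^3+1)-3x^4)/(x^3+1)²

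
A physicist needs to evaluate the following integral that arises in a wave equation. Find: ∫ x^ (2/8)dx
Power rule: ∫ x^(1/4) dx=x^(5/4)/(5/4)+C

Answer: (4/5)·x^(5/4)+C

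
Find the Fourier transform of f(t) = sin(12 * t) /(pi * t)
sin(W*t)/(pi*t)=(W/pi)*sinc(W*t/pi) is the impulse response of the ideal low-pass filter with cutoff W (here W=12).
Its Fourier transform is a rectangular function:
F(omega)=1 for |omega| < 12, 0 otherwise

Answer: rect(omega/24) [i.e., 1 for |omega| < 12, 0 otherwise]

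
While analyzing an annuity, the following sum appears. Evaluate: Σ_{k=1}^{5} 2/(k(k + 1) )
Partial fractions: 2/(k(k + 1))=2/k - 2/(k + 1)
Telescoping sum: 2(1 - 1/6)=2·5/6

Answer: 5/3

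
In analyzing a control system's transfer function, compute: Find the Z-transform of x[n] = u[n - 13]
Using the time-shift property: Z{u[n-13]}=z^(-13) * z/(z-1)
=z^(-12)/(z-1)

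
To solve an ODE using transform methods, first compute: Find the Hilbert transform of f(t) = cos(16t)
The Hilbert transform shifts each frequency component by -pi/2.
H{cos(wt)} = sin(wt)
With w = 16: H{cos(16t)} = sin(16t)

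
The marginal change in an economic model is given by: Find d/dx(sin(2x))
Chain rule: d/dx[sin(u)]=cos(u)·u' where u=2x
u'=2

Answer: 2·cos(2x)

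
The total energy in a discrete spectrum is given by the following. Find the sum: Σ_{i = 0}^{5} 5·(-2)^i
Geometric series: S = a(1 - r^n)/(1 - r)
a = 5, r = -2, n = 6
S = 5(1-64)/3 = -105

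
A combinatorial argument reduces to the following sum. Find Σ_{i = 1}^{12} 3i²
= 3·n(n + 1)(2n + 1)/6 = 3·12·13·25/6 = 1950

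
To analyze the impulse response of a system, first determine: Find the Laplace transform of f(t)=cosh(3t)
L{cosh(at)} = s/(s²-a²)
L{cosh(3t)} = s/(s²-9)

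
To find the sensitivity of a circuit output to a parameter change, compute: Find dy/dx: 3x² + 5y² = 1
Differentiate: 6x+10y·(dy/dx)=0
dy/dx=-6x/(10y)=-(3/5)·(x/y)

Answer: dy/dx=-(3/5)·(x/y)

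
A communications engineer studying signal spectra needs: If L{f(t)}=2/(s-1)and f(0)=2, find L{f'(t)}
L{f'(t)}=s·F(s) - f(0)=2s/(s-1) - 2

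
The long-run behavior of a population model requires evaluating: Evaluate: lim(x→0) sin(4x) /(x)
L'Hôpital (0/0): lim 4cos(4x)/1=4/1

Answer: 4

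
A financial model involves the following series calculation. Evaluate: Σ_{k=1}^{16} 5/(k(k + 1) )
Partial fractions: 5/(k(k + 1)) = 5/k - 5/(k + 1)
Telescoping sum: 5(1 - 1/17) = 5·16/17

Answer: 80/17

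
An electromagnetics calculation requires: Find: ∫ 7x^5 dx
Using power rule: ∫ 7x^5 dx=7/6 x^6 + C=(7/6)x^6 + C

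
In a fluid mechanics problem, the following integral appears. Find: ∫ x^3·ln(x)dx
By parts: u = ln(x), dv = x^3 dx
du = 1/x dx, v = x^4/4
= x^4·ln(x)/4 - ∫ x^3/4 dx
= x^4·ln(x)/4 - x^4/16+C

Answer: x^4(ln(x)/4-1/16)+C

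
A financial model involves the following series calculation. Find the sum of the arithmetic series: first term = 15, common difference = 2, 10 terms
Last term: a_n=15+(10-1)·2=33
Sum=n(a_1+a_n)/2=10(15+33)/2=240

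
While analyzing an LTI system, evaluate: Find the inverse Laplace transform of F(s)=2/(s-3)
L^(-1){2/(s-a)} = c·e^(at)
Here a = 3, c = 2

Answer: 2e^(3t)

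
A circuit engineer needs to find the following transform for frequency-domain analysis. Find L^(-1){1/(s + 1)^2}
L^(-1){1/(s-a)^n} = t^(n-1)·e^(at)/(n-1)!
Here a = -1, n = 2: t^1·e^(-t)/1

Answer: t·e^(-t)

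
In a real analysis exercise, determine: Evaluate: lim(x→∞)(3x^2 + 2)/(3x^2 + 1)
Divide numerator and denominator by x^2:
lim (3+2/x^2)/(3+1/x^2)=1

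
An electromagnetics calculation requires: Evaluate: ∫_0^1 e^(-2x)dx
Antiderivative: (1/(-2))e^(-2x)
Evaluate: (1/(-2))(e^-2 - 1)

Answer: (e^-2 - 1)/(-2)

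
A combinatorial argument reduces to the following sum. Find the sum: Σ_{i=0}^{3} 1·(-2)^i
Geometric series: S=a(1 - r^n)/(1 - r)
a=1, r=-2, n=4
S=1(1 - 16)/3=-5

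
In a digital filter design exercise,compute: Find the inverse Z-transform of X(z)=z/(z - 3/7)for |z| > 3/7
Standard pair: z/(z-a) <-> a^n * u[n] for causal signals
With a=3/7: x[n]=(3/7)^n * u[n]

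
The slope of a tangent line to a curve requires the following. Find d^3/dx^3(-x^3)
Apply power rule 3 times:
d^1: -3x^2
d^2: -6x
d^3: -6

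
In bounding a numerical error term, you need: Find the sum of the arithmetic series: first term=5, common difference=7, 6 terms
Last term: a_n=5+(6-1)·7=40
Sum=n(a_1+a_n)/2=6(5+40)/2=135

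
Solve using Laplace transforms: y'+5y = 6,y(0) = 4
Take L of both sides: sY(s)-4+5Y(s) = 6/s
Y(s)(s+5) = 6/s+4
Y(s) = 6/(s(s+5))+4/(s+5)
Partial fractions: 6/(s(s+5)) = (6/5)/s - (6/5)/(s+5)
So Y(s) = (6/5)/s+(14/5)/(s+5)
Inverse transform (L^(-1){1/s} = 1, L^(-1){1/(s+5)} = e^(-5t)):

Answer: y(t) = 6/5+(14/5)·e^(-5t)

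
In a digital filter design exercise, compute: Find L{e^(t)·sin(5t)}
First shifting: L{e^(at)f(t)} = F(s-a)
L{sin(5t)} = 5/(s² + 25)
Shift: 5/((s-1)² + 25)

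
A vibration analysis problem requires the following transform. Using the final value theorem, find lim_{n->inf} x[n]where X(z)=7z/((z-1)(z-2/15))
Final value theorem: lim x[n]=lim_{z->1} (z-1) * X(z)
(z-1) * X(z)=7z/(z-2/15)
As z->1: 7/(1 - 2/15)=7/(13/15)=105/13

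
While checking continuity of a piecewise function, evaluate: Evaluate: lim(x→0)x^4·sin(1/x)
Squeeze theorem: -|x^4| ≤ x^4·sin(1/x) ≤ |x^4|
Since x^4 → 0 as x → 0, by squeeze theorem the limit is 0

Answer: 0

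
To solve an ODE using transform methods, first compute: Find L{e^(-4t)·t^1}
First shifting: L{e^(at)f(t)} = F(s-a)
L{t^1} = 1/s^2
Shift s → s+4: 1/(s+4)^2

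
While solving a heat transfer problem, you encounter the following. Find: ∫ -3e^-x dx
Since d/dx[e^-x]=- e^-x, we get 3e^-x + C

Answer: 3e^-x + C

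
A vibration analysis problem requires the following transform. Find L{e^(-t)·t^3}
First shifting: L{e^(at)f(t)} = F(s-a)
L{t^3} = 6/s^4
Shift s → s+1: 6/(s+1)^4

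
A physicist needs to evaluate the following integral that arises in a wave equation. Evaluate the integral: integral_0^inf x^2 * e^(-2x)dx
This is a Gamma integral. Substitute u=2x (du=2 dx):
integral_0^inf x^2*e^(-2x) dx=(1/2^3) integral_0^inf u^2*e^(-u) du
=Gamma(3)/2^3=2!/2^3=2/8

Answer: 1/4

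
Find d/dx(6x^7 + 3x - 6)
Power rule: d/dx(ax^n)=n·a·x^(n-1)
Term by term: 42·x^6 + 3

Answer: 42x^6 + 3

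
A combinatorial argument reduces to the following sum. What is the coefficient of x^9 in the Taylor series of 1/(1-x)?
1/(1-x) = Σ x^n for |x|<1
All coefficients are 1

Answer: 1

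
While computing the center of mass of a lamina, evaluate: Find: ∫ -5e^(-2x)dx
Since d/dx[e^(-2x)]=-2e^(-2x), we get 5/2 e^(-2x)+C

Answer: (5/2)e^(-2x)+C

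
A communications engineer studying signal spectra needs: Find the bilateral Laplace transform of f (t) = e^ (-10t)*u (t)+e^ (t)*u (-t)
For e^(-10t) * u(t): L = 1/(s+10), Re(s) > -10
For e^(t) * u(-t): L = -1/(s-1), Re(s) < 1
Combined: F(s) = 1/(s+10)-1/(s-1), -10 < Re(s) < 1

Answer: 1/(s+10)-1/(s-1), ROC: -10 < Re(s) < 1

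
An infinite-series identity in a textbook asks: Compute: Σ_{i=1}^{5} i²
Using formula: Σ i^2=n(n + 1)(2n + 1)/6=5·6·11/6=55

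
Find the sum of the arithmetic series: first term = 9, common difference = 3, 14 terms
Last term: a_n = 9 + (14 - 1)·3 = 48
Sum = n(a_1 + a_n)/2 = 14(9 + 48)/2 = 399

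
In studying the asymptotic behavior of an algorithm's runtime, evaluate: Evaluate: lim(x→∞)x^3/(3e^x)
Apply L'Hôpital 3 times (∞/∞ each time):
Eventually get 3!/(3e^x) → 0

Answer: 0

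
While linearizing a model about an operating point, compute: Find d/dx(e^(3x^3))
Chain rule: d/dx[e^u] = e^u · u' where u = 3x^3
u' = 9x^2

Answer: 9x^2·e^(3x^3)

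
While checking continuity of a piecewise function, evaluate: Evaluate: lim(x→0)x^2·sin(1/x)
Squeeze theorem: -|x^2| ≤ x^2·sin(1/x) ≤ |x^2|
Since x^2 → 0 as x → 0, by squeeze theorem the limit is 0

Answer: 0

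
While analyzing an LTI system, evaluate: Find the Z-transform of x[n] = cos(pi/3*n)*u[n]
Z{cos(w0*n)*u[n]} = z(z - cos(w0))/(z^2 - 2z*cos(w0) + 1)
With w0 = pi/3: X(z) = z(z - cos(pi/3))/(z^2 - 2z*cos(pi/3) + 1)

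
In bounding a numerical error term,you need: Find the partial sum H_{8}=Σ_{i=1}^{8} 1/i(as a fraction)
H_8=1 + 1/2 + 1/3 + ... + 1/8
=761/280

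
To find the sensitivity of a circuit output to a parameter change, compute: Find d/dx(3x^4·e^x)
Product rule: (fg)'=f'g + fg'
f=3x^4, f'=12x^3
g=e^x, g'=e^x

Answer: 12x^3·e^x + 3x^4·e^x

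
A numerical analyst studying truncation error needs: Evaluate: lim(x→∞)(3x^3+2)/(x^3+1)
Divide numerator and denominator by x^3:
lim (3 + 2/x^3)/(1 + 1/x^3)=3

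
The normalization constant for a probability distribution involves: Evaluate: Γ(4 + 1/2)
Γ(n+1/2)=(2n)!√π/(4^n·n!)
=40320√π/(256·24)=(105/16)·√π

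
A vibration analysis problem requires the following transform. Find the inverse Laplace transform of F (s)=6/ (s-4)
L^(-1){6/(s-a)} = c·e^(at)
Here a = 4, c = 6

Answer: 6e^(4t)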